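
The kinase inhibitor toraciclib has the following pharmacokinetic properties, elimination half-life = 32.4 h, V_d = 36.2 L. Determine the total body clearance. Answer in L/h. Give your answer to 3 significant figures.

0.774 L/h

k = ln2 / t½ = 0.693147 / 32.4 = 0.02139 h⁻¹
CL = k × Vd = 0.02139 × 36.2 = 0.7743 L/h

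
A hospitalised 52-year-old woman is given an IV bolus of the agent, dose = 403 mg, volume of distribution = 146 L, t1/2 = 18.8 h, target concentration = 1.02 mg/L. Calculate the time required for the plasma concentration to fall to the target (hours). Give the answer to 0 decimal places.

27 h

C₀ = Dose / Vd = 403.0 / 146 = 2.760 mg/L
k = ln2 / t½ = 0.693147 / 18.8 = 0.03687 h⁻¹
t = ln(C₀ / C) / k = ln(2.760 / 1.02) / 0.03687
  = ln(2.706) / 0.03687 = 0.9955 / 0.03687 = 27.00 h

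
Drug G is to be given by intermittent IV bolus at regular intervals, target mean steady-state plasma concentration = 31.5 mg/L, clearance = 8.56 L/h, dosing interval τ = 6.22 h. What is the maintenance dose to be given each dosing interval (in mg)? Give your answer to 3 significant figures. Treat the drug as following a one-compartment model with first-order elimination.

1680 mg

At steady state, Dose/τ = Css × CL.
Dose = Css × CL × τ = 31.5 × 8.560 × 6.22 = 1677 mg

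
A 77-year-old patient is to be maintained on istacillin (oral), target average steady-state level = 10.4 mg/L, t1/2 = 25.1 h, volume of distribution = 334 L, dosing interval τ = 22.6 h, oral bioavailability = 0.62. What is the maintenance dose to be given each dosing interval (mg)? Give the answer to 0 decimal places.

k = ln2 / t½ = 0.693147 / 25.1 = 0.02762 h⁻¹
CL = k × Vd = 0.02762 × 334 = 9.225 L/h
At steady state, F × (Dose/τ) = Css × CL.
Dose = Css × CL × τ / F = 10.4 × 9.225 × 22.6 / 0.62 = 3497 mg

3497 mg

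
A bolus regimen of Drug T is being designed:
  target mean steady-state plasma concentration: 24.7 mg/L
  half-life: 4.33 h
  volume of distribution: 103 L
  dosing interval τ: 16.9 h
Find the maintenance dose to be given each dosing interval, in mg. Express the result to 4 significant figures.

k = ln2 / t½ = 0.693147 / 4.33 = 0.1601 h⁻¹
CL = k × Vd = 0.1601 × 103 = 16.49 L/h
At steady state, Dose/τ = Css × CL.
Dose = Css × CL × τ = 24.7 × 16.49 × 16.9 = 6883 mg

6883 mg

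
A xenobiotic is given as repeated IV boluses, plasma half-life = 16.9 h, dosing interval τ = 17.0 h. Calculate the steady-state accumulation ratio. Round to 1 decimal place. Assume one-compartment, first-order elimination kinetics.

2.0

k = ln2 / t½ = 0.693147 / 16.9 = 0.04101 h⁻¹
e^(−kτ) = e^(−0.04101 × 17.0) = 0.4980
Accumulation ratio R = 1 / (1 − e^(−kτ)) = 1 / (1 − 0.4980) = 1.992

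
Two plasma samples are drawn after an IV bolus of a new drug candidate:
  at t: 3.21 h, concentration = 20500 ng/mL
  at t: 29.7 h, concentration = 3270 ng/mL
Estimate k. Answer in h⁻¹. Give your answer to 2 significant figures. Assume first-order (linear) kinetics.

0.069 h⁻¹

k = ln(C₁/C₂) / (t₂ − t₁) = ln(20500/3270) / (29.7 − 3.21)
  = 1.836 / 26.49 = 0.06931 h⁻¹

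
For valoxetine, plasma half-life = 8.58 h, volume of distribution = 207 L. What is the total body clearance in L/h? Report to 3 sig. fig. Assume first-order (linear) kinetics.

16.7 L/h

k = ln2 / t½ = 0.693147 / 8.58 = 0.08079 h⁻¹
CL = k × Vd = 0.08079 × 207 = 16.72 L/h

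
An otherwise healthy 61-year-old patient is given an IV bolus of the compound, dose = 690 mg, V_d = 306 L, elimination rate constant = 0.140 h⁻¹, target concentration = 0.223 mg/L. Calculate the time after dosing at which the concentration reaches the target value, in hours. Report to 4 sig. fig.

16.53 h

C₀ = Dose / Vd = 690.0 / 306 = 2.255 mg/L
t = ln(C₀ / C) / k = ln(2.255 / 0.223) / 0.1400
  = ln(10.11) / 0.1400 = 2.314 / 0.1400 = 16.53 h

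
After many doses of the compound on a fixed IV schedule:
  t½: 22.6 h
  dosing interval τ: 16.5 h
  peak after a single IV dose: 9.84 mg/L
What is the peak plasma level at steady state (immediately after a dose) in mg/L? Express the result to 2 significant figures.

k = ln2 / t½ = 0.693147 / 22.6 = 0.03067 h⁻¹
e^(−kτ) = e^(−0.03067 × 16.5) = 0.6029
Accumulation ratio R = 1 / (1 − e^(−kτ)) = 1 / (1 − 0.6029) = 2.518
Steady-state peak = C₀ × R = 9.84 × 2.518 = 24.78 mg/L

25 mg/L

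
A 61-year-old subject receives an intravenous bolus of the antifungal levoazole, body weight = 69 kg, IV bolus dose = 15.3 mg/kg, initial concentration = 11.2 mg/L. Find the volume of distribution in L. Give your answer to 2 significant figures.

94 L

Dose = 15.3 × 69 = 1056 mg
Vd = Dose / C₀ = 1056 / 11.2 = 94.29 L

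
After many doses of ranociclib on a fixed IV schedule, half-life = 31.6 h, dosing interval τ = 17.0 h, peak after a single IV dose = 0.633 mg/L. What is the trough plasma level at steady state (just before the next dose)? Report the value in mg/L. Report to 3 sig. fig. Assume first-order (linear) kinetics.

k = ln2 / t½ = 0.693147 / 31.6 = 0.02194 h⁻¹
e^(−kτ) = e^(−0.02194 × 17.0) = 0.6887
Accumulation ratio R = 1 / (1 − e^(−kτ)) = 1 / (1 − 0.6887) = 3.212
Steady-state trough = C₀ × R × e^(−kτ) = 0.633 × 3.212 × 0.6887 = 1.400 mg/L

1.40 mg/L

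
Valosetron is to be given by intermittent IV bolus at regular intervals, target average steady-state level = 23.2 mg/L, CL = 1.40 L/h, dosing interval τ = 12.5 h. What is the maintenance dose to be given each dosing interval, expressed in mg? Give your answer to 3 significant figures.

At steady state, Dose/τ = Css × CL.
Dose = Css × CL × τ = 23.2 × 1.400 × 12.5 = 406.0 mg

406 mg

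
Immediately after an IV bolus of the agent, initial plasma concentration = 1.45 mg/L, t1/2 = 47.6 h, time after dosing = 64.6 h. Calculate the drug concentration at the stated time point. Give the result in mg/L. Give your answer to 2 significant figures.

0.57 mg/L

k = ln2 / t½ = 0.693147 / 47.6 = 0.01456 h⁻¹
C = C₀ · e^(−k·t) = 1.450 × e^(−0.01456 × 64.6)
  = 1.450 × 0.3904 = 0.5661 mg/L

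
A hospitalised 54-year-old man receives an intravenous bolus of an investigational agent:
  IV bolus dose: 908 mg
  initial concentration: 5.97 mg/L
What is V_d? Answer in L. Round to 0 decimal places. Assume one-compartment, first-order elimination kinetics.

Vd = Dose / C₀ = 908.0 / 5.97 = 152.1 L

152 L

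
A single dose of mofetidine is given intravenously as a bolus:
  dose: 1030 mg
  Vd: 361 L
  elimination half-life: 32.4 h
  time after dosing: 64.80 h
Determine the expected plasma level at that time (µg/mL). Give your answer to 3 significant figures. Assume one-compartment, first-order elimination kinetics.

0.713 µg/mL

C₀ = Dose / Vd = 1030 / 361 = 2.853 mg/L
k = ln2 / t½ = 0.693147 / 32.4 = 0.02139 h⁻¹
t / t½ = 64.80 / 32.4 = 2 half-lives
C = C₀ × (1/2)^2 = 2.853 × 0.2500 = 0.7133 mg/L
(0.7133 mg/L = 0.7133 µg/mL)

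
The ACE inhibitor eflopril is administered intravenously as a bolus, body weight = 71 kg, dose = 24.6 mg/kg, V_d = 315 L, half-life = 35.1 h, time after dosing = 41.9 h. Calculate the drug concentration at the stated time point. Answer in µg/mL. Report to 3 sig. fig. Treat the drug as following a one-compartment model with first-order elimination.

2.42 µg/mL

Total dose = 24.6 × 71 = 1747 mg
C₀ = Dose / Vd = 1747 / 315 = 5.546 mg/L
k = ln2 / t½ = 0.693147 / 35.1 = 0.01975 h⁻¹
C = C₀ · e^(−k·t) = 5.546 × e^(−0.01975 × 41.9)
  = 5.546 × 0.4371 = 2.424 mg/L
(2.424 mg/L = 2.424 µg/mL)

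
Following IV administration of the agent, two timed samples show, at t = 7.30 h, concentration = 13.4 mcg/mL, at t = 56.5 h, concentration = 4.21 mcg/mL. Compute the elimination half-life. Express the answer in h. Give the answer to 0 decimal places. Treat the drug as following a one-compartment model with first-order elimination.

29 h

k = ln(C₁/C₂) / (t₂ − t₁) = ln(13.4/4.21) / (56.5 − 7.30)
  = 1.158 / 49.20 = 0.02354 h⁻¹
t½ = ln2 / k = 0.693147 / 0.02354 = 29.45 h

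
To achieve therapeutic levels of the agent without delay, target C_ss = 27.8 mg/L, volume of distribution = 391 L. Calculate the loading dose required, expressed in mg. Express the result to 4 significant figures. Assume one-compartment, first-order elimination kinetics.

10870 mg

LD = Css × Vd = 27.8 × 391 = 10870 mg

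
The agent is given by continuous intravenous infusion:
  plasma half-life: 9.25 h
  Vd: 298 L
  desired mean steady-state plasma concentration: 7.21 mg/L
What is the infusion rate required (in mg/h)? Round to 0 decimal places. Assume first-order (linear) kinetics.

k = ln2 / t½ = 0.693147 / 9.25 = 0.07493 h⁻¹
CL = k × Vd = 0.07493 × 298 = 22.33 L/h
At steady state, infusion rate R₀ = Css × CL = 7.21 × 22.33 = 161.0 mg/h

161 mg/h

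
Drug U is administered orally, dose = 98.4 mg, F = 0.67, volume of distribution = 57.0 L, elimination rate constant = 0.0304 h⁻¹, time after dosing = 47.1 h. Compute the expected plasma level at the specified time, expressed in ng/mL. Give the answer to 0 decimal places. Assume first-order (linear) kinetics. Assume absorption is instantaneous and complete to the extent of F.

276 ng/mL

Amount reaching circulation = F × Dose = 0.67 × 98.40 = 65.93 mg
C₀ = F·Dose / Vd = 65.93 / 57.0 = 1.157 mg/L
C = C₀ · e^(−k·t) = 1.157 × e^(−0.03040 × 47.1)
  = 1.157 × 0.2389 = 0.2764 mg/L
Convert: 0.2764 mg/L × 1000 = 276.4 ng/mL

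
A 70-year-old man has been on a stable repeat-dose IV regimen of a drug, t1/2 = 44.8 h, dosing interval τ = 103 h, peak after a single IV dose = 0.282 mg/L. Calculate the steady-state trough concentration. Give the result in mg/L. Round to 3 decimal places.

0.072 mg/L

k = ln2 / t½ = 0.693147 / 44.8 = 0.01547 h⁻¹
e^(−kτ) = e^(−0.01547 × 103) = 0.2032
Accumulation ratio R = 1 / (1 − e^(−kτ)) = 1 / (1 − 0.2032) = 1.255
Steady-state trough = C₀ × R × e^(−kτ) = 0.282 × 1.255 × 0.2032 = 0.07191 mg/L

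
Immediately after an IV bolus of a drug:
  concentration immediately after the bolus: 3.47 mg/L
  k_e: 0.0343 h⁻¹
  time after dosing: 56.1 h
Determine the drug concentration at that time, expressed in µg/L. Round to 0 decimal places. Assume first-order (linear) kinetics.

507 µg/L

C = C₀ · e^(−k·t) = 3.470 × e^(−0.03430 × 56.1)
  = 3.470 × 0.1460 = 0.5066 mg/L
Convert: 0.5066 mg/L × 1000 = 506.6 µg/L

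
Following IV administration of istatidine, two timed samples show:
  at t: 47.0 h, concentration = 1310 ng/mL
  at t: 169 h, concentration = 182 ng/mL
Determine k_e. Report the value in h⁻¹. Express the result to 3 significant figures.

k = ln(C₁/C₂) / (t₂ − t₁) = ln(1310/182) / (169 − 47.0)
  = 1.974 / 122.0 = 0.01618 h⁻¹

0.0162 h⁻¹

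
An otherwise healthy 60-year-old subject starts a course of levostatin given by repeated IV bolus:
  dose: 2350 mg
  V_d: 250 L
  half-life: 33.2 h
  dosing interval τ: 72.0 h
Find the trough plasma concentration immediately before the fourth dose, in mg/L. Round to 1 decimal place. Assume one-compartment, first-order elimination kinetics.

C₀ per dose = Dose / Vd = 2350 / 250 = 9.400 mg/L
k = ln2 / t½ = 0.693147 / 33.2 = 0.02088 h⁻¹
Fraction remaining after one interval: r = e^(−kτ) = e^(−0.02088 × 72.0) = 0.2224
Before dose 4, 3 doses have been given (aged 1τ, 2τ, 3τ).
C_trough = C₀ × (r + r² + … + r^3) = C₀ × r(1−r^3)/(1−r)
        = 9.400 × 0.2224 × (1 − 0.01100) / (1 − 0.2224) = 2.659 mg/L

2.7 mg/L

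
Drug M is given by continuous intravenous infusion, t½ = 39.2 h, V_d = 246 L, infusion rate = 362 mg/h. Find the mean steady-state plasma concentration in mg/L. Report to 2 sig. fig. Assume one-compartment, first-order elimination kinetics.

83 mg/L

k = ln2 / t½ = 0.693147 / 39.2 = 0.01768 h⁻¹
CL = k × Vd = 0.01768 × 246 = 4.349 L/h
At steady state Css = R₀ / CL = 362 / 4.349 = 83.24 mg/L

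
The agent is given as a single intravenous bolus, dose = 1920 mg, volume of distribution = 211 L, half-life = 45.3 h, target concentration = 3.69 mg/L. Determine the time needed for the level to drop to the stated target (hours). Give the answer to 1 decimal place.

59.0 h

C₀ = Dose / Vd = 1920 / 211 = 9.100 mg/L
k = ln2 / t½ = 0.693147 / 45.3 = 0.01530 h⁻¹
t = ln(C₀ / C) / k = ln(9.100 / 3.69) / 0.01530
  = ln(2.466) / 0.01530 = 0.9026 / 0.01530 = 58.99 h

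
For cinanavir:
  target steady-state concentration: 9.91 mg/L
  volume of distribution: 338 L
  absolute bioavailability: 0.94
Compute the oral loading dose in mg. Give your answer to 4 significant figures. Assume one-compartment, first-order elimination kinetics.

3563 mg

LD = Css × Vd / F = 9.91 × 338 / 0.94 = 3563 mg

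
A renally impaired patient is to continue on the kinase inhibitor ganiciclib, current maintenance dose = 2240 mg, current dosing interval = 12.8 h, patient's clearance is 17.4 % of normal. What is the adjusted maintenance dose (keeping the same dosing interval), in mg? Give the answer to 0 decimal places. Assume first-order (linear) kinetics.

To keep the same average steady-state level, dosing rate must scale with clearance.
CL ratio = 17.4 / 100 = 0.1740
New dose (same interval) = 2240 × 0.1740 = 389.8 mg

390 mg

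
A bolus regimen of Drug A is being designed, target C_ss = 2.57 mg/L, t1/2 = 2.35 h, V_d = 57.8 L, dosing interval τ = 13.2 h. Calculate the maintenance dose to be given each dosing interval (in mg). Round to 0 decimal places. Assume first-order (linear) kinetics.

578 mg

k = ln2 / t½ = 0.693147 / 2.35 = 0.2950 h⁻¹
CL = k × Vd = 0.2950 × 57.8 = 17.05 L/h
At steady state, Dose/τ = Css × CL.
Dose = Css × CL × τ = 2.57 × 17.05 × 13.2 = 578.4 mg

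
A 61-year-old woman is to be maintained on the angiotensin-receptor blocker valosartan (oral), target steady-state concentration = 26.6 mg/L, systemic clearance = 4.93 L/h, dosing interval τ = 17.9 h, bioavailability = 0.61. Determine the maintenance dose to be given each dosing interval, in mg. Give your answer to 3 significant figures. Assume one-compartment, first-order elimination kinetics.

3850 mg

At steady state, F × (Dose/τ) = Css × CL.
Dose = Css × CL × τ / F = 26.6 × 4.930 × 17.9 / 0.61 = 3848 mg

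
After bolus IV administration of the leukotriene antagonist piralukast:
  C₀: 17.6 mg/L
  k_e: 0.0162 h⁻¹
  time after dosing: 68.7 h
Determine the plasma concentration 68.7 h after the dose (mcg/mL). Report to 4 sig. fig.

C = C₀ · e^(−k·t) = 17.60 × e^(−0.01620 × 68.7)
  = 17.60 × 0.3286 = 5.783 mg/L
(5.783 mg/L = 5.783 mcg/mL)

5.783 mcg/mL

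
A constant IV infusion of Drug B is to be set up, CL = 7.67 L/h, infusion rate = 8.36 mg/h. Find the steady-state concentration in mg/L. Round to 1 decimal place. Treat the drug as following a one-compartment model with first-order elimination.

1.1 mg/L

At steady state Css = R₀ / CL = 8.36 / 7.670 = 1.090 mg/L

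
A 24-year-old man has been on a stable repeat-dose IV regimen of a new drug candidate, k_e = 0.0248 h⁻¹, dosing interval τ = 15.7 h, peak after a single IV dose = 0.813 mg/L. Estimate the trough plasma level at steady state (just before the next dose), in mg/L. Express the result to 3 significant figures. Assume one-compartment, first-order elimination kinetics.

e^(−kτ) = e^(−0.02480 × 15.7) = 0.6775
Accumulation ratio R = 1 / (1 − e^(−kτ)) = 1 / (1 − 0.6775) = 3.101
Steady-state trough = C₀ × R × e^(−kτ) = 0.813 × 3.101 × 0.6775 = 1.708 mg/L

1.71 mg/L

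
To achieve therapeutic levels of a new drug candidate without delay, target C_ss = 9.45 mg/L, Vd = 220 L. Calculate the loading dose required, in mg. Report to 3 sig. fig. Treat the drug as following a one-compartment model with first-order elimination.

LD = Css × Vd = 9.45 × 220 = 2079 mg

2080 mg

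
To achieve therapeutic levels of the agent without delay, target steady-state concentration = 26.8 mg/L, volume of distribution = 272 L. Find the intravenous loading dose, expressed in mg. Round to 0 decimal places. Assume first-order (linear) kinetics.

7290 mg

LD = Css × Vd = 26.8 × 272 = 7290 mg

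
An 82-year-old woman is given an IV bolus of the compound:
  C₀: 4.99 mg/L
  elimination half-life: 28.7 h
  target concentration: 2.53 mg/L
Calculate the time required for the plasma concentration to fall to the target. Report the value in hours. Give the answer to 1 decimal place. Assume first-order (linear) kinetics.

k = ln2 / t½ = 0.693147 / 28.7 = 0.02415 h⁻¹
t = ln(C₀ / C) / k = ln(4.990 / 2.53) / 0.02415
  = ln(1.972) / 0.02415 = 0.6790 / 0.02415 = 28.12 h

28.1 h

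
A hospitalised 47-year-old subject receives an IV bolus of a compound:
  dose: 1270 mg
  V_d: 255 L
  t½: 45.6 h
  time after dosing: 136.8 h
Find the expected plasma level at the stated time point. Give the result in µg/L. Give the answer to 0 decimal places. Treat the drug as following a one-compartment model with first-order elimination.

623 µg/L

C₀ = Dose / Vd = 1270 / 255 = 4.980 mg/L
k = ln2 / t½ = 0.693147 / 45.6 = 0.01520 h⁻¹
t / t½ = 136.8 / 45.6 = 3 half-lives
C = C₀ × (1/2)^3 = 4.980 × 0.1250 = 0.6225 mg/L
Convert: 0.6225 mg/L × 1000 = 622.5 µg/L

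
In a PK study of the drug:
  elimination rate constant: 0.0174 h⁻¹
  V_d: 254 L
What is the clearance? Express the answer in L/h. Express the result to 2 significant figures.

CL = k × Vd = 0.0174 × 254 = 4.420 L/h

4.4 L/h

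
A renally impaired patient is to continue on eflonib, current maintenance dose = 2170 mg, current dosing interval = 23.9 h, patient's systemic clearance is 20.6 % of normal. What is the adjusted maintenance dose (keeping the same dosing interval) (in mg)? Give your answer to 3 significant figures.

447 mg

To keep the same average steady-state level, dosing rate must scale with clearance.
CL ratio = 20.6 / 100 = 0.2060
New dose (same interval) = 2170 × 0.2060 = 447.0 mg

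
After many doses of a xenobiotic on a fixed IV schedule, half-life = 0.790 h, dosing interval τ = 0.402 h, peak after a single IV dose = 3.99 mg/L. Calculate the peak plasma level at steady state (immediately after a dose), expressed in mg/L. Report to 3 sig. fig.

13.4 mg/L

k = ln2 / t½ = 0.693147 / 0.790 = 0.8774 h⁻¹
e^(−kτ) = e^(−0.8774 × 0.402) = 0.7028
Accumulation ratio R = 1 / (1 − e^(−kτ)) = 1 / (1 − 0.7028) = 3.365
Steady-state peak = C₀ × R = 3.99 × 3.365 = 13.43 mg/L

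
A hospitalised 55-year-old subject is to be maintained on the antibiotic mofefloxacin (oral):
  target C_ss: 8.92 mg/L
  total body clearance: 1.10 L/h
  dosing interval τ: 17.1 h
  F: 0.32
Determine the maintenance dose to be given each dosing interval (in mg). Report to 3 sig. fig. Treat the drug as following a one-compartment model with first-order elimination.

At steady state, F × (Dose/τ) = Css × CL.
Dose = Css × CL × τ / F = 8.92 × 1.100 × 17.1 / 0.32 = 524.3 mg

524 mg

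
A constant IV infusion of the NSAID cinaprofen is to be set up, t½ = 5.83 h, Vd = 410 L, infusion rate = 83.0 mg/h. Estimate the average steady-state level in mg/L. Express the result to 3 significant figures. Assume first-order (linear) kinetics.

1.70 mg/L

k = ln2 / t½ = 0.693147 / 5.83 = 0.1189 h⁻¹
CL = k × Vd = 0.1189 × 410 = 48.75 L/h
At steady state Css = R₀ / CL = 83.0 / 48.75 = 1.703 mg/L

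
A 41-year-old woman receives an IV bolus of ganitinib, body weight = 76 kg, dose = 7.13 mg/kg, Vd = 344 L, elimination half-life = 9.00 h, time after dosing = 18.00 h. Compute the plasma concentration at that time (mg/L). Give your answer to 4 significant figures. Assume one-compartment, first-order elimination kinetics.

Total dose = 7.13 × 76 = 541.9 mg
C₀ = Dose / Vd = 541.9 / 344 = 1.575 mg/L
k = ln2 / t½ = 0.693147 / 9.00 = 0.07702 h⁻¹
t / t½ = 18.00 / 9.00 = 2 half-lives
C = C₀ × (1/2)^2 = 1.575 × 0.2500 = 0.3938 mg/L

0.3938 mg/L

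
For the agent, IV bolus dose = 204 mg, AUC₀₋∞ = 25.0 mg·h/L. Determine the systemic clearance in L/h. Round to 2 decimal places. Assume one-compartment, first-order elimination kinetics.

CL = Dose / AUC = 204 / 25.0 = 8.160 L/h

8.16 L/h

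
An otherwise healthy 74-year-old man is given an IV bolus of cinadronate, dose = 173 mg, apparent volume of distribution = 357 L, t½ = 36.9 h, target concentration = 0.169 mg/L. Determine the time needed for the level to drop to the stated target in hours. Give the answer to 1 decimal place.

56.1 h

C₀ = Dose / Vd = 173.0 / 357 = 0.4846 mg/L
k = ln2 / t½ = 0.693147 / 36.9 = 0.01878 h⁻¹
t = ln(C₀ / C) / k = ln(0.4846 / 0.169) / 0.01878
  = ln(2.867) / 0.01878 = 1.053 / 0.01878 = 56.07 h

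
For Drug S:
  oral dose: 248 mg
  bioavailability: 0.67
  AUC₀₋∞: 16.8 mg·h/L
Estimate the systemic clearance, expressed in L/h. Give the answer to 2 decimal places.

CL = F·Dose / AUC = 0.67 × 248 / 16.8 = 9.890 L/h

9.89 L/h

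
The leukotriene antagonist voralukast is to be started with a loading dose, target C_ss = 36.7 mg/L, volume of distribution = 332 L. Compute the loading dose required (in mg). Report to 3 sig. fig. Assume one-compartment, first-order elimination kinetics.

LD = Css × Vd = 36.7 × 332 = 12180 mg

12200 mg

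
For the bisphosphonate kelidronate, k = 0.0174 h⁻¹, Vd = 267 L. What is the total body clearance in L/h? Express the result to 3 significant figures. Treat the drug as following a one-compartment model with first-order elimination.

4.65 L/h

CL = k × Vd = 0.0174 × 267 = 4.646 L/h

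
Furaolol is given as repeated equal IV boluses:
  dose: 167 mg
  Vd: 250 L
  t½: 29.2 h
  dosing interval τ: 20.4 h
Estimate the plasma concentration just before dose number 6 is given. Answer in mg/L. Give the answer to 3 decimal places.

0.977 mg/L

C₀ per dose = Dose / Vd = 167 / 250 = 0.6680 mg/L
k = ln2 / t½ = 0.693147 / 29.2 = 0.02374 h⁻¹
Fraction remaining after one interval: r = e^(−kτ) = e^(−0.02374 × 20.4) = 0.6161
Before dose 6, 5 doses have been given (aged 1τ, 2τ, 3τ, 4τ, 5τ).
C_trough = C₀ × (r + r² + … + r^5) = C₀ × r(1−r^5)/(1−r)
        = 0.6680 × 0.6161 × (1 − 0.08877) / (1 − 0.6161) = 0.9769 mg/L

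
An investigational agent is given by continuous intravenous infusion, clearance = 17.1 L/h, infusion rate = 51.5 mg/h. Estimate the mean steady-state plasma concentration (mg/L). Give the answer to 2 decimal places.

At steady state Css = R₀ / CL = 51.5 / 17.10 = 3.012 mg/L

3.01 mg/L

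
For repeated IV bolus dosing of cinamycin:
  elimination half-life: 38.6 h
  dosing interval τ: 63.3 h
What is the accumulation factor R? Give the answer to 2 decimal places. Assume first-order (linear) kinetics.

k = ln2 / t½ = 0.693147 / 38.6 = 0.01796 h⁻¹
e^(−kτ) = e^(−0.01796 × 63.3) = 0.3208
Accumulation ratio R = 1 / (1 − e^(−kτ)) = 1 / (1 − 0.3208) = 1.472

1.47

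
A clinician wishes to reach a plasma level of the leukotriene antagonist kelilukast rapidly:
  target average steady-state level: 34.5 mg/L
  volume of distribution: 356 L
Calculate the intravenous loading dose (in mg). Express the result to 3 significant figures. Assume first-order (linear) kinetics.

LD = Css × Vd = 34.5 × 356 = 12280 mg

12300 mg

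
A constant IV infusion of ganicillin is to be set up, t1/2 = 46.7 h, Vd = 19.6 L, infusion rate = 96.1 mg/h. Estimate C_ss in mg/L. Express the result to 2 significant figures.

k = ln2 / t½ = 0.693147 / 46.7 = 0.01484 h⁻¹
CL = k × Vd = 0.01484 × 19.6 = 0.2909 L/h
At steady state Css = R₀ / CL = 96.1 / 0.2909 = 330.4 mg/L

330 mg/L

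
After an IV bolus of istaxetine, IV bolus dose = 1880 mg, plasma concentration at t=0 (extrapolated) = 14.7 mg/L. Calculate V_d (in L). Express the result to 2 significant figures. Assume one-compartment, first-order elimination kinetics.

130 L

Vd = Dose / C₀ = 1880 / 14.7 = 127.9 L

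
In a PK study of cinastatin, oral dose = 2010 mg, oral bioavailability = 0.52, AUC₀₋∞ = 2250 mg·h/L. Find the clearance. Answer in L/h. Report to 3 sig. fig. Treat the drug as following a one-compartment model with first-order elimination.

0.465 L/h

CL = F·Dose / AUC = 0.52 × 2010 / 2250 = 0.4645 L/h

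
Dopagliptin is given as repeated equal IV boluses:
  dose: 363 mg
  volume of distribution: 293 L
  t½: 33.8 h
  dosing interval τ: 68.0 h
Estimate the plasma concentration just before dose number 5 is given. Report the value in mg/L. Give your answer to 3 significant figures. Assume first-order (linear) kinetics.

C₀ per dose = Dose / Vd = 363 / 293 = 1.239 mg/L
k = ln2 / t½ = 0.693147 / 33.8 = 0.02051 h⁻¹
Fraction remaining after one interval: r = e^(−kτ) = e^(−0.02051 × 68.0) = 0.2479
Before dose 5, 4 doses have been given (aged 1τ, 2τ, 3τ, 4τ).
C_trough = C₀ × (r + r² + … + r^4) = C₀ × r(1−r^4)/(1−r)
        = 1.239 × 0.2479 × (1 − 0.003777) / (1 − 0.2479) = 0.4068 mg/L

0.407 mg/L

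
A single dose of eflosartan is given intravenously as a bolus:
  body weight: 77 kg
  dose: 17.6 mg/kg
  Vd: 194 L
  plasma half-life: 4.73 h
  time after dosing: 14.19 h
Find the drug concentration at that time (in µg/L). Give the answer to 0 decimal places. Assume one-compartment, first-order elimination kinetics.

Total dose = 17.6 × 77 = 1355 mg
C₀ = Dose / Vd = 1355 / 194 = 6.985 mg/L
k = ln2 / t½ = 0.693147 / 4.73 = 0.1465 h⁻¹
t / t½ = 14.19 / 4.73 = 3 half-lives
C = C₀ × (1/2)^3 = 6.985 × 0.1250 = 0.8731 mg/L
Convert: 0.8731 mg/L × 1000 = 873.1 µg/L

873 µg/L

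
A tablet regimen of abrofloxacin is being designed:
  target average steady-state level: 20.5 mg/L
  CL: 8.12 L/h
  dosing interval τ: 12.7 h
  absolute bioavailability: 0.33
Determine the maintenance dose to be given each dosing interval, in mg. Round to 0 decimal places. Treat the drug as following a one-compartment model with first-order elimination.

At steady state, F × (Dose/τ) = Css × CL.
Dose = Css × CL × τ / F = 20.5 × 8.120 × 12.7 / 0.33 = 6406 mg

6406 mg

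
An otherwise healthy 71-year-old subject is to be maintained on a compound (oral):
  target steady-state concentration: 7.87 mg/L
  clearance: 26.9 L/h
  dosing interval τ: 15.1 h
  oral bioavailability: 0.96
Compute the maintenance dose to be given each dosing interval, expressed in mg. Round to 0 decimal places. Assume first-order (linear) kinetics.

At steady state, F × (Dose/τ) = Css × CL.
Dose = Css × CL × τ / F = 7.87 × 26.90 × 15.1 / 0.96 = 3330 mg

3330 mg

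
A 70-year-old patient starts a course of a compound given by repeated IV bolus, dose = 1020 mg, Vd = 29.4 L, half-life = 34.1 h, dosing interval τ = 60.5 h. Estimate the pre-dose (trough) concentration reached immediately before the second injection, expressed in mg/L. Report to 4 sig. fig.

C₀ per dose = Dose / Vd = 1020 / 29.4 = 34.69 mg/L
k = ln2 / t½ = 0.693147 / 34.1 = 0.02033 h⁻¹
Fraction remaining after one interval: r = e^(−kτ) = e^(−0.02033 × 60.5) = 0.2923
Before dose 2, 1 dose has been given (aged 1τ).
C_trough = C₀ × r = 34.69 × 0.2923 = 10.14 mg/L

10.14 mg/L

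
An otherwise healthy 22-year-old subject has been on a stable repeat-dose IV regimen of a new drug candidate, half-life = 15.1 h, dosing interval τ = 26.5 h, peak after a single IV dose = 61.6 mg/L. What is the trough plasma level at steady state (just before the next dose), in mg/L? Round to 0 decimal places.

k = ln2 / t½ = 0.693147 / 15.1 = 0.04590 h⁻¹
e^(−kτ) = e^(−0.04590 × 26.5) = 0.2963
Accumulation ratio R = 1 / (1 − e^(−kτ)) = 1 / (1 − 0.2963) = 1.421
Steady-state trough = C₀ × R × e^(−kτ) = 61.6 × 1.421 × 0.2963 = 25.94 mg/L

26 mg/L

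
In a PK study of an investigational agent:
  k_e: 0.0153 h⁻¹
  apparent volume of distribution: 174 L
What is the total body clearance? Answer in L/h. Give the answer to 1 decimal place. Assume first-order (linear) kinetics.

2.7 L/h

CL = k × Vd = 0.0153 × 174 = 2.662 L/h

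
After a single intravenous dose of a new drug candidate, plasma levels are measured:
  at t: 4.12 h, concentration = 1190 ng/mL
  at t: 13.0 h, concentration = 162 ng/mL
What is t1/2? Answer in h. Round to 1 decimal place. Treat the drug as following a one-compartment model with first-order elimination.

3.1 h

k = ln(C₁/C₂) / (t₂ − t₁) = ln(1190/162) / (13.0 − 4.12)
  = 1.994 / 8.880 = 0.2245 h⁻¹
t½ = ln2 / k = 0.693147 / 0.2245 = 3.088 h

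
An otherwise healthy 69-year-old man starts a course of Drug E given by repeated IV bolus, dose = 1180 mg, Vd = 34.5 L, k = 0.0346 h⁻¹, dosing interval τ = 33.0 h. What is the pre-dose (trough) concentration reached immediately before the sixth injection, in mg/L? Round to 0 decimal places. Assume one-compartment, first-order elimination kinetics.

16 mg/L

C₀ per dose = Dose / Vd = 1180 / 34.5 = 34.20 mg/L
Fraction remaining after one interval: r = e^(−kτ) = e^(−0.03460 × 33.0) = 0.3192
Before dose 6, 5 doses have been given (aged 1τ, 2τ, 3τ, 4τ, 5τ).
C_trough = C₀ × (r + r² + … + r^5) = C₀ × r(1−r^5)/(1−r)
        = 34.20 × 0.3192 × (1 − 0.003314) / (1 − 0.3192) = 15.98 mg/L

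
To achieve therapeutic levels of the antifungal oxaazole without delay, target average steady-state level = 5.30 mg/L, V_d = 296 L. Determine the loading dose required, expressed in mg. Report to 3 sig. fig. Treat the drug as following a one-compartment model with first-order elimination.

LD = Css × Vd = 5.30 × 296 = 1569 mg

1570 mg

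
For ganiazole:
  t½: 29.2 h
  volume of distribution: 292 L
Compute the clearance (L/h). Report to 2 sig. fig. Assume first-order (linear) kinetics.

6.9 L/h

k = ln2 / t½ = 0.693147 / 29.2 = 0.02374 h⁻¹
CL = k × Vd = 0.02374 × 292 = 6.932 L/h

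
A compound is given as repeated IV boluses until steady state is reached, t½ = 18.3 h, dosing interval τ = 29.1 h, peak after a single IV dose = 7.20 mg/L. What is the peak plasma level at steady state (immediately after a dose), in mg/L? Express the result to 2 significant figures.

k = ln2 / t½ = 0.693147 / 18.3 = 0.03788 h⁻¹
e^(−kτ) = e^(−0.03788 × 29.1) = 0.3321
Accumulation ratio R = 1 / (1 − e^(−kτ)) = 1 / (1 − 0.3321) = 1.497
Steady-state peak = C₀ × R = 7.20 × 1.497 = 10.78 mg/L

11 mg/L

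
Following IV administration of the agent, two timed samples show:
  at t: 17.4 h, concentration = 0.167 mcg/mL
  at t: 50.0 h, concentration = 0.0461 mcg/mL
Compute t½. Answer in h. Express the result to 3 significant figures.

17.6 h

k = ln(C₁/C₂) / (t₂ − t₁) = ln(0.167/0.0461) / (50.0 − 17.4)
  = 1.287 / 32.60 = 0.03948 h⁻¹
t½ = ln2 / k = 0.693147 / 0.03948 = 17.56 h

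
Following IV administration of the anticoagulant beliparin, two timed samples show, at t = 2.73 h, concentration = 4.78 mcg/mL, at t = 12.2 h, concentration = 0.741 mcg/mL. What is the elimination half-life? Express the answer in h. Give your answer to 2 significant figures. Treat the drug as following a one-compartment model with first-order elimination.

3.5 h

k = ln(C₁/C₂) / (t₂ − t₁) = ln(4.78/0.741) / (12.2 − 2.73)
  = 1.864 / 9.470 = 0.1968 h⁻¹
t½ = ln2 / k = 0.693147 / 0.1968 = 3.522 h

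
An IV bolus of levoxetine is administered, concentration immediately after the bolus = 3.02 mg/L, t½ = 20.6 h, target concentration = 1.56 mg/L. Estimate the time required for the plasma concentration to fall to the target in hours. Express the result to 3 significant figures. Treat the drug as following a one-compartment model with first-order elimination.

19.6 h

k = ln2 / t½ = 0.693147 / 20.6 = 0.03365 h⁻¹
t = ln(C₀ / C) / k = ln(3.020 / 1.56) / 0.03365
  = ln(1.936) / 0.03365 = 0.6606 / 0.03365 = 19.63 h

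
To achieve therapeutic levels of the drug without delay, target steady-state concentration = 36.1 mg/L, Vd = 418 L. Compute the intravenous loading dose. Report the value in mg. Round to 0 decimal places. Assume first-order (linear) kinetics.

LD = Css × Vd = 36.1 × 418 = 15090 mg

15090 mg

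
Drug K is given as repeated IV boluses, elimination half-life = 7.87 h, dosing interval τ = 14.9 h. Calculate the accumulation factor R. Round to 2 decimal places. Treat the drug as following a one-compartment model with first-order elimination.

k = ln2 / t½ = 0.693147 / 7.87 = 0.08807 h⁻¹
e^(−kτ) = e^(−0.08807 × 14.9) = 0.2692
Accumulation ratio R = 1 / (1 − e^(−kτ)) = 1 / (1 − 0.2692) = 1.368

1.37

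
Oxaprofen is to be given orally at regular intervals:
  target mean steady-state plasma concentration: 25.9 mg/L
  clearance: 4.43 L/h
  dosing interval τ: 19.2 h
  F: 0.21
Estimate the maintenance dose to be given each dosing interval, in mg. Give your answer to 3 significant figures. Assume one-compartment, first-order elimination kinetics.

10500 mg

At steady state, F × (Dose/τ) = Css × CL.
Dose = Css × CL × τ / F = 25.9 × 4.430 × 19.2 / 0.21 = 10490 mg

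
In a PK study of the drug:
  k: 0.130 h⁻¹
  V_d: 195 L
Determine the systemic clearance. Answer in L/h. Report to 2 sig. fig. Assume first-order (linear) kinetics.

25 L/h

CL = k × Vd = 0.130 × 195 = 25.35 L/h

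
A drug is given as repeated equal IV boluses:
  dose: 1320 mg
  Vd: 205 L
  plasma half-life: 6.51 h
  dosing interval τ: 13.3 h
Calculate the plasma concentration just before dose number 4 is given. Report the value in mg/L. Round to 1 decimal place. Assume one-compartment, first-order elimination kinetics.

2.0 mg/L

C₀ per dose = Dose / Vd = 1320 / 205 = 6.439 mg/L
k = ln2 / t½ = 0.693147 / 6.51 = 0.1065 h⁻¹
Fraction remaining after one interval: r = e^(−kτ) = e^(−0.1065 × 13.3) = 0.2426
Before dose 4, 3 doses have been given (aged 1τ, 2τ, 3τ).
C_trough = C₀ × (r + r² + … + r^3) = C₀ × r(1−r^3)/(1−r)
        = 6.439 × 0.2426 × (1 − 0.01428) / (1 − 0.2426) = 2.033 mg/L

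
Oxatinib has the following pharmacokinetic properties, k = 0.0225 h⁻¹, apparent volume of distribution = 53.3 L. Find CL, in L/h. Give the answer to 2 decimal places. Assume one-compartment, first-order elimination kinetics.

CL = k × Vd = 0.0225 × 53.3 = 1.199 L/h

1.20 L/h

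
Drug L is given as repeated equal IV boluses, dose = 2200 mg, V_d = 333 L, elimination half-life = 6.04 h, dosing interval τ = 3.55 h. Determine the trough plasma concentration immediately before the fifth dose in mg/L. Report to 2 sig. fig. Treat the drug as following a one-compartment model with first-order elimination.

C₀ per dose = Dose / Vd = 2200 / 333 = 6.607 mg/L
k = ln2 / t½ = 0.693147 / 6.04 = 0.1148 h⁻¹
Fraction remaining after one interval: r = e^(−kτ) = e^(−0.1148 × 3.55) = 0.6653
Before dose 5, 4 doses have been given (aged 1τ, 2τ, 3τ, 4τ).
C_trough = C₀ × (r + r² + … + r^4) = C₀ × r(1−r^4)/(1−r)
        = 6.607 × 0.6653 × (1 − 0.1959) / (1 − 0.6653) = 10.56 mg/L

11 mg/L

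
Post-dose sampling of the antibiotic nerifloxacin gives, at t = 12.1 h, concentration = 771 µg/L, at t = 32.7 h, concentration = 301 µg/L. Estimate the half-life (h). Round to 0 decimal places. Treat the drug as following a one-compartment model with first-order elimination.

15 h

k = ln(C₁/C₂) / (t₂ − t₁) = ln(771/301) / (32.7 − 12.1)
  = 0.9406 / 20.60 = 0.04566 h⁻¹
t½ = ln2 / k = 0.693147 / 0.04566 = 15.18 h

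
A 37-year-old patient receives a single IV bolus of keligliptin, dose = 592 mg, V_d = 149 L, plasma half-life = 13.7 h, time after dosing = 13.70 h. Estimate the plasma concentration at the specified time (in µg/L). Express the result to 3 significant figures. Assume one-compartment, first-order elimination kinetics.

1990 µg/L

C₀ = Dose / Vd = 592.0 / 149 = 3.973 mg/L
k = ln2 / t½ = 0.693147 / 13.7 = 0.05059 h⁻¹
t / t½ = 13.70 / 13.7 = 1 half-lives
C = C₀ × (1/2)^1 = 3.973 × 0.5000 = 1.987 mg/L
Convert: 1.987 mg/L × 1000 = 1987 µg/L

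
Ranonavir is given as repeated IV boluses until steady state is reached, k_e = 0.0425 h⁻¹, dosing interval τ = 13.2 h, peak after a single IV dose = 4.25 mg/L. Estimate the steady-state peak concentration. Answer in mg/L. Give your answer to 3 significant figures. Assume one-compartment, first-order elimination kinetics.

e^(−kτ) = e^(−0.04250 × 13.2) = 0.5706
Accumulation ratio R = 1 / (1 − e^(−kτ)) = 1 / (1 − 0.5706) = 2.329
Steady-state peak = C₀ × R = 4.25 × 2.329 = 9.898 mg/L

9.90 mg/L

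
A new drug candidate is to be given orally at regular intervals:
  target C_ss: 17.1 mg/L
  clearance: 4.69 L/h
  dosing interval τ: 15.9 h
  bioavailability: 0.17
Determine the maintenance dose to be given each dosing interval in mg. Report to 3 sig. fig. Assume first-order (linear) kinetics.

7500 mg

At steady state, F × (Dose/τ) = Css × CL.
Dose = Css × CL × τ / F = 17.1 × 4.690 × 15.9 / 0.17 = 7501 mg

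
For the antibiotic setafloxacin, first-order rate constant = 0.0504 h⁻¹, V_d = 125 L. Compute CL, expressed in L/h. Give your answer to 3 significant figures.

6.30 L/h

CL = k × Vd = 0.0504 × 125 = 6.300 L/h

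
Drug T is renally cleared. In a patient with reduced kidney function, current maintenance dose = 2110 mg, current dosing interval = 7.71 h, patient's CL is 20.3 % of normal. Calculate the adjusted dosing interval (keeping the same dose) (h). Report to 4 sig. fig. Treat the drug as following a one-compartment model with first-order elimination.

37.98 h

To keep the same average steady-state level, dosing rate must scale with clearance.
CL ratio = 20.3 / 100 = 0.2030
New interval (same dose) = 7.71 / 0.2030 = 37.98 h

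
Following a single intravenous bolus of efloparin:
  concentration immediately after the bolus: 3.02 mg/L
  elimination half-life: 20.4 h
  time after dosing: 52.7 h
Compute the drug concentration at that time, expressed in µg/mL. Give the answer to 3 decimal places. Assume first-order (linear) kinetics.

k = ln2 / t½ = 0.693147 / 20.4 = 0.03398 h⁻¹
C = C₀ · e^(−k·t) = 3.020 × e^(−0.03398 × 52.7)
  = 3.020 × 0.1668 = 0.5037 mg/L
(0.5037 mg/L = 0.5037 µg/mL)

0.504 µg/mL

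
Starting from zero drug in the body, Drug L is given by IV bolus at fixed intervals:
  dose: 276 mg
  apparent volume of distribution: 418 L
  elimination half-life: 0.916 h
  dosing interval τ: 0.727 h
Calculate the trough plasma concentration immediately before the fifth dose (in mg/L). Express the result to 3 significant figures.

0.801 mg/L

C₀ per dose = Dose / Vd = 276 / 418 = 0.6603 mg/L
k = ln2 / t½ = 0.693147 / 0.916 = 0.7567 h⁻¹
Fraction remaining after one interval: r = e^(−kτ) = e^(−0.7567 × 0.727) = 0.5769
Before dose 5, 4 doses have been given (aged 1τ, 2τ, 3τ, 4τ).
C_trough = C₀ × (r + r² + … + r^4) = C₀ × r(1−r^4)/(1−r)
        = 0.6603 × 0.5769 × (1 − 0.1108) / (1 − 0.5769) = 0.8006 mg/L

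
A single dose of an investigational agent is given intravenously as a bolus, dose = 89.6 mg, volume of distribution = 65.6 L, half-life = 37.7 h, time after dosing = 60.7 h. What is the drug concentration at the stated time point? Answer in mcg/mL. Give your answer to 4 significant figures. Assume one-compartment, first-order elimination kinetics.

C₀ = Dose / Vd = 89.60 / 65.6 = 1.366 mg/L
k = ln2 / t½ = 0.693147 / 37.7 = 0.01839 h⁻¹
C = C₀ · e^(−k·t) = 1.366 × e^(−0.01839 × 60.7)
  = 1.366 × 0.3275 = 0.4474 mg/L
(0.4474 mg/L = 0.4474 mcg/mL)

0.4474 mcg/mL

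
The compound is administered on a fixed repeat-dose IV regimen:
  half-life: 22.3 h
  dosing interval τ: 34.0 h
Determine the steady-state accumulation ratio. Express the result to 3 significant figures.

k = ln2 / t½ = 0.693147 / 22.3 = 0.03108 h⁻¹
e^(−kτ) = e^(−0.03108 × 34.0) = 0.3476
Accumulation ratio R = 1 / (1 − e^(−kτ)) = 1 / (1 − 0.3476) = 1.533

1.53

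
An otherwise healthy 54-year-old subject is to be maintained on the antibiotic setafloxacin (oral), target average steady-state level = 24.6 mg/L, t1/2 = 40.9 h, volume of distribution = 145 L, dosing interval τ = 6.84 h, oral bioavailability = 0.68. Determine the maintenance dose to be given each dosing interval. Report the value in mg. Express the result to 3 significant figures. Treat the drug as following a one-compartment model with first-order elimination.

k = ln2 / t½ = 0.693147 / 40.9 = 0.01695 h⁻¹
CL = k × Vd = 0.01695 × 145 = 2.458 L/h
At steady state, F × (Dose/τ) = Css × CL.
Dose = Css × CL × τ / F = 24.6 × 2.458 × 6.84 / 0.68 = 608.2 mg

608 mg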